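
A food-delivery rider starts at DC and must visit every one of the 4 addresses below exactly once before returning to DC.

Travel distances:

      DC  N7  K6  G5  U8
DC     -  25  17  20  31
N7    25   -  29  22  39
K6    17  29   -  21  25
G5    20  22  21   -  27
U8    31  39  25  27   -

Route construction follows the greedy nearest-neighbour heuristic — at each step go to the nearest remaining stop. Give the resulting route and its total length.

Total distance 130 via the nearest-neighbour route DC → K6 → G5 → N7 → U8 → DC.

DC → [K6:17 / G5:20 / N7:25 / U8:31] → K6 (17)
K6 → [G5:21 / U8:25 / N7:29] → G5 (21)
G5 → [N7:22 / U8:27] → N7 (22)
N7 → [U8:39] → U8 (39)
Return U8→DC: 31.
Total = 17 + 21 + 22 + 39 + 31 = 130.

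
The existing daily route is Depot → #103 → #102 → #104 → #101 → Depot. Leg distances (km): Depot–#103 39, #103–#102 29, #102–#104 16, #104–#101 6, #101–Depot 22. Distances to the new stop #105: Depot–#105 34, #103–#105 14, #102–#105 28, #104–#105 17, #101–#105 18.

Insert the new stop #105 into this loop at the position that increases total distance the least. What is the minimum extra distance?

+9 km — insert #105 between Depot and #103.

Insertion cost between consecutive stops i–j is d(i,#105) + d(#105,j) − d(i,j):
  between Depot and #103: 34 + 14 − 39 = 9
  between #103 and #102: 14 + 28 − 29 = 13
  between #102 and #104: 28 + 17 − 16 = 29
  between #104 and #101: 17 + 18 − 6 = 29
  between #101 and Depot: 18 + 34 − 22 = 30
Cheapest insertion is between Depot and #103, adding 9.
New total = 112 + 9 = 121.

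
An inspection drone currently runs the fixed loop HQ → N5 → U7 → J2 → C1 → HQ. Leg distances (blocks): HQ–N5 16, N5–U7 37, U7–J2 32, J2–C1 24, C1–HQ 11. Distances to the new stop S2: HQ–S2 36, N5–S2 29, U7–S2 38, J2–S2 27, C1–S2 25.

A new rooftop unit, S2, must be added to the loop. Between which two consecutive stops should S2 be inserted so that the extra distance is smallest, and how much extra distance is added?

+28 blocks — insert S2 between J2 and C1.

Insertion cost between consecutive stops i–j is d(i,S2) + d(S2,j) − d(i,j):
  between HQ and N5: 36 + 29 − 16 = 49
  between N5 and U7: 29 + 38 − 37 = 30
  between U7 and J2: 38 + 27 − 32 = 33
  between J2 and C1: 27 + 25 − 24 = 28
  between C1 and HQ: 25 + 36 − 11 = 50
Cheapest insertion is between J2 and C1, adding 28.
New total = 120 + 28 = 148.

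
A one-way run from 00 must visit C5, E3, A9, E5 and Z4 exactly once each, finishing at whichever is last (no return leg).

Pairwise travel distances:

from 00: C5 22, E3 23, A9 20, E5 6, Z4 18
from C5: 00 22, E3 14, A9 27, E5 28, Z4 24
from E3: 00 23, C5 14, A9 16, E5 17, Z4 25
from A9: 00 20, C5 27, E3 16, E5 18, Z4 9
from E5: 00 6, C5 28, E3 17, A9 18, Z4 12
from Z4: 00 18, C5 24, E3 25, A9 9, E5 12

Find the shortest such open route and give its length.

There are 5! = 120 possible orderings.
00 - C5 - E3 - A9 - E5 - Z4: 22+14+16+18+12 = 82
00 - C5 - E3 - A9 - Z4 - E5: 22+14+16+9+12 = 73
00 - C5 - E3 - E5 - A9 - Z4: 22+14+17+18+9 = 80
00 - C5 - E3 - E5 - Z4 - A9: 22+14+17+12+9 = 74
00 - C5 - E3 - Z4 - A9 - E5: 22+14+25+9+18 = 88
00 - C5 - E3 - Z4 - E5 - A9: 22+14+25+12+18 = 91
00 - C5 - A9 - E3 - E5 - Z4: 22+27+16+17+12 = 94
00 - C5 - A9 - E3 - Z4 - E5: 22+27+16+25+12 = 102
00 - C5 - A9 - E5 - E3 - Z4: 22+27+18+17+25 = 109
00 - C5 - A9 - E5 - Z4 - E3: 22+27+18+12+25 = 104
00 - C5 - A9 - Z4 - E3 - E5: 22+27+9+25+17 = 100
00 - C5 - A9 - Z4 - E5 - E3: 22+27+9+12+17 = 87
00 - C5 - E5 - E3 - A9 - Z4: 22+28+17+16+9 = 92
00 - C5 - E5 - E3 - Z4 - A9: 22+28+17+25+9 = 101
… (106 more)
00 - E5 - Z4 - A9 - E3 - C5: 6+12+9+16+14 = 57  ← best
The minimum is 57.
One shortest path: 00 → E5 → Z4 → A9 → E3 → C5.

Shortest open route: 57.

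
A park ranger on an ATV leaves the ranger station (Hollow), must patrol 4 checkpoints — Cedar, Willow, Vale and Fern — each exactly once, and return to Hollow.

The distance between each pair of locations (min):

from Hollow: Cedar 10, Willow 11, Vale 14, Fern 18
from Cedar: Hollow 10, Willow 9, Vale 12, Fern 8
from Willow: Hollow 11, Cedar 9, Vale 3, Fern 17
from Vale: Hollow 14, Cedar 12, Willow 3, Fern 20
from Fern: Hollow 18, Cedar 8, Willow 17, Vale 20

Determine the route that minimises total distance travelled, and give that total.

There are 12 distinct closed tours to check (reversals are equivalent).
Hollow→Cedar→Willow→Vale→Fern→Hollow: 10+9+3+20+18 = 60
Hollow→Cedar→Willow→Fern→Vale→Hollow: 10+9+17+20+14 = 70
Hollow→Cedar→Vale→Willow→Fern→Hollow: 10+12+3+17+18 = 60
Hollow→Cedar→Vale→Fern→Willow→Hollow: 10+12+20+17+11 = 70
Hollow→Cedar→Fern→Willow→Vale→Hollow: 10+8+17+3+14 = 52
Hollow→Cedar→Fern→Vale→Willow→Hollow: 10+8+20+3+11 = 52
Hollow→Willow→Cedar→Vale→Fern→Hollow: 11+9+12+20+18 = 70
Hollow→Willow→Cedar→Fern→Vale→Hollow: 11+9+8+20+14 = 62
Hollow→Willow→Vale→Cedar→Fern→Hollow: 11+3+12+8+18 = 52
Hollow→Willow→Fern→Cedar→Vale→Hollow: 11+17+8+12+14 = 62
Hollow→Vale→Cedar→Willow→Fern→Hollow: 14+12+9+17+18 = 70
Hollow→Vale→Willow→Cedar→Fern→Hollow: 14+3+9+8+18 = 52
The minimum is 52.
One optimal route: Hollow → Cedar → Fern → Willow → Vale → Hollow (or its reverse).

Shortest round trip = 52 min.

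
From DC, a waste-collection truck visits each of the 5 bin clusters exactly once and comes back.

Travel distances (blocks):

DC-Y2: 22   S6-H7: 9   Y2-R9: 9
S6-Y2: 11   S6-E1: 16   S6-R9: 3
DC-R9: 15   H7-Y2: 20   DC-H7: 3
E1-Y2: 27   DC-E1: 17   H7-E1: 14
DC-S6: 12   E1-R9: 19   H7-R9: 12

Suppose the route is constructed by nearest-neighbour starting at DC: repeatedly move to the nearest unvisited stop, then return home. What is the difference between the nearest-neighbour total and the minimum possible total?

From DC: H7=3, S6=12, R9=15, E1=17, Y2=22 → choose H7 (3).
From H7: S6=9, R9=12, E1=14, Y2=20 → choose S6 (9).
From S6: R9=3, Y2=11, E1=16 → choose R9 (3).
From R9: Y2=9, E1=19 → choose Y2 (9).
From Y2: E1=27 → choose E1 (27).
NN route DC → H7 → S6 → R9 → Y2 → E1 → DC costs 68.
Optimal: DC → H7 → E1 → S6 → R9 → Y2 → DC costs 67 (by enumerating all 60 distinct tours).
Excess = 68 − 67 = 1.

1 blocks longer than the optimal tour.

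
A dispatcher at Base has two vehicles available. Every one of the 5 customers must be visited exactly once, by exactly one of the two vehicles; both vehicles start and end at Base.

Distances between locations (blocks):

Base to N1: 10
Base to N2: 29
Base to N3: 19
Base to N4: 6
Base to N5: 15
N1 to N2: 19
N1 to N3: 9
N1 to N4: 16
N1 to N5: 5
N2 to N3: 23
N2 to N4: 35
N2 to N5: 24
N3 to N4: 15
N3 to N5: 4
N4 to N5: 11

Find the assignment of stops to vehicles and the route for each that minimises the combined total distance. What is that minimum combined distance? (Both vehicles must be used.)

Check every non-empty split of the stops between the two vehicles; for each half take its own optimal tour:
  {N1} + {N2, N3, N4, N5}: 20 + 73 = 93
  {N2} + {N1, N3, N4, N5}: 58 + 40 = 98
  {N1, N2} + {N3, N4, N5}: 58 + 40 = 98
  {N3} + {N1, N2, N4, N5}: 38 + 70 = 108
  {N1, N3} + {N2, N4, N5}: 38 + 70 = 108
  {N2, N3} + {N1, N4, N5}: 71 + 32 = 103
  … (15 splits in total)
  {N4} + {N1, N2, N3, N5}: 12 + 71 = 83  ← best
Best: vehicle 1 Base → N4 → Base = 12; vehicle 2 Base → N1 → N2 → N3 → N5 → Base = 71; combined 83.

83 blocks — the smallest possible combined total.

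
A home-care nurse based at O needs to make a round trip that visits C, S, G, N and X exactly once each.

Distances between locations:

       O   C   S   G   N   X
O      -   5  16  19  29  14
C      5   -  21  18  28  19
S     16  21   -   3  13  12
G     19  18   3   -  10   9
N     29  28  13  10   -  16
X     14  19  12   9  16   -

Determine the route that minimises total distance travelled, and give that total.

69 — the shortest possible round trip.

O→C→S→G→N→X→O: 5+21+3+10+16+14 = 69
O→C→S→G→X→N→O: 5+21+3+9+16+29 = 83
O→C→S→N→G→X→O: 5+21+13+10+9+14 = 72
O→C→S→N→X→G→O: 5+21+13+16+9+19 = 83
O→C→S→X→G→N→O: 5+21+12+9+10+29 = 86
O→C→S→X→N→G→O: 5+21+12+16+10+19 = 83
O→C→G→S→N→X→O: 5+18+3+13+16+14 = 69
O→C→G→S→X→N→O: 5+18+3+12+16+29 = 83
O→C→G→N→S→X→O: 5+18+10+13+12+14 = 72
O→C→G→N→X→S→O: 5+18+10+16+12+16 = 77
O→C→G→X→S→N→O: 5+18+9+12+13+29 = 86
O→C→G→X→N→S→O: 5+18+9+16+13+16 = 77
O→C→N→S→G→X→O: 5+28+13+3+9+14 = 72
O→C→N→S→X→G→O: 5+28+13+12+9+19 = 86
… (46 more)
The minimum is 69.
One optimal route: O → C → S → G → N → X → O (or its reverse).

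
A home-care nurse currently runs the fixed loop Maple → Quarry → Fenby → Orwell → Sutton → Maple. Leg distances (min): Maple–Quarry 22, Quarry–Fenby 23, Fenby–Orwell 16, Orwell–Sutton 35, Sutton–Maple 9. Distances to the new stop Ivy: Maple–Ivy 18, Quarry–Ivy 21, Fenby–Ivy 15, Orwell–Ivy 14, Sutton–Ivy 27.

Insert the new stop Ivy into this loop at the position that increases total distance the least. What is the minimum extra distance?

Insertion cost between consecutive stops i–j is d(i,Ivy) + d(Ivy,j) − d(i,j):
  between Maple and Quarry: 18 + 21 − 22 = 17
  between Quarry and Fenby: 21 + 15 − 23 = 13
  between Fenby and Orwell: 15 + 14 − 16 = 13
  between Orwell and Sutton: 14 + 27 − 35 = 6
  between Sutton and Maple: 27 + 18 − 9 = 36
Cheapest insertion is between Orwell and Sutton, adding 6.
New total = 105 + 6 = 111.

+6 min — insert Ivy between Orwell and Sutton.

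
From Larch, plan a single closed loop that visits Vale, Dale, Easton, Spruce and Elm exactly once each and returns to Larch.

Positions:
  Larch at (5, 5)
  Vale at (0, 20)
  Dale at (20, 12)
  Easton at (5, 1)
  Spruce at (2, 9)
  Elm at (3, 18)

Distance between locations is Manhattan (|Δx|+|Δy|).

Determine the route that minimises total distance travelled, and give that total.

There are 60 distinct closed tours to check (reversals are equivalent).
Larch-Vale-Dale-Easton-Spruce-Elm-Larch: 20+28+26+11+10+15 = 110
Larch-Vale-Dale-Easton-Elm-Spruce-Larch: 20+28+26+19+10+7 = 110
Larch-Vale-Dale-Spruce-Easton-Elm-Larch: 20+28+21+11+19+15 = 114
Larch-Vale-Dale-Spruce-Elm-Easton-Larch: 20+28+21+10+19+4 = 102
Larch-Vale-Dale-Elm-Easton-Spruce-Larch: 20+28+23+19+11+7 = 108
Larch-Vale-Dale-Elm-Spruce-Easton-Larch: 20+28+23+10+11+4 = 96
Larch-Vale-Easton-Dale-Spruce-Elm-Larch: 20+24+26+21+10+15 = 116
Larch-Vale-Easton-Dale-Elm-Spruce-Larch: 20+24+26+23+10+7 = 110
Larch-Vale-Easton-Spruce-Dale-Elm-Larch: 20+24+11+21+23+15 = 114
Larch-Vale-Easton-Spruce-Elm-Dale-Larch: 20+24+11+10+23+22 = 110
Larch-Vale-Easton-Elm-Dale-Spruce-Larch: 20+24+19+23+21+7 = 114
Larch-Vale-Easton-Elm-Spruce-Dale-Larch: 20+24+19+10+21+22 = 116
Larch-Vale-Spruce-Dale-Easton-Elm-Larch: 20+13+21+26+19+15 = 114
Larch-Vale-Spruce-Dale-Elm-Easton-Larch: 20+13+21+23+19+4 = 100
… (46 more)
Larch-Dale-Elm-Vale-Spruce-Easton-Larch: 22+23+5+13+11+4 = 78  ← best
The minimum is 78.
One optimal route: Larch → Dale → Elm → Vale → Spruce → Easton → Larch (or its reverse).

Minimum total distance: 78.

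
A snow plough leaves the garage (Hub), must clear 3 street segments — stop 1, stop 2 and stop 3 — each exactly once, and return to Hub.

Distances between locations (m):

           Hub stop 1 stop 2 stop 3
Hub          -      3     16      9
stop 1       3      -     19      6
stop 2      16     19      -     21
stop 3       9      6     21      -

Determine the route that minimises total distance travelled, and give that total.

Hub-stop 1-stop 2-stop 3-Hub: 3+19+21+9 = 52
Hub-stop 1-stop 3-stop 2-Hub: 3+6+21+16 = 46
Hub-stop 2-stop 1-stop 3-Hub: 16+19+6+9 = 50
The minimum is 46.
One optimal route: Hub → stop 1 → stop 3 → stop 2 → Hub (or its reverse).

46 m — the shortest possible round trip.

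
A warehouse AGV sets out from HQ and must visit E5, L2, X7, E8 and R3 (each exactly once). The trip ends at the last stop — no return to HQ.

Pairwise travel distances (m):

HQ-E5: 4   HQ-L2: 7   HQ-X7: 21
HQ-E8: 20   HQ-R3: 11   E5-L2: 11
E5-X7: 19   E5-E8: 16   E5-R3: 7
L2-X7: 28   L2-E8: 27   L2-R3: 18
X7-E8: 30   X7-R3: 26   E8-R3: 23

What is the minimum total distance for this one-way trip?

There are 5! = 120 possible orderings.
HQ → E5 → L2 → X7 → E8 → R3: 4+11+28+30+23 = 96
HQ → E5 → L2 → X7 → R3 → E8: 4+11+28+26+23 = 92
HQ → E5 → L2 → E8 → X7 → R3: 4+11+27+30+26 = 98
HQ → E5 → L2 → E8 → R3 → X7: 4+11+27+23+26 = 91
HQ → E5 → L2 → R3 → X7 → E8: 4+11+18+26+30 = 89
HQ → E5 → L2 → R3 → E8 → X7: 4+11+18+23+30 = 86
HQ → E5 → X7 → L2 → E8 → R3: 4+19+28+27+23 = 101
HQ → E5 → X7 → L2 → R3 → E8: 4+19+28+18+23 = 92
HQ → E5 → X7 → E8 → L2 → R3: 4+19+30+27+18 = 98
HQ → E5 → X7 → E8 → R3 → L2: 4+19+30+23+18 = 94
HQ → E5 → X7 → R3 → L2 → E8: 4+19+26+18+27 = 94
HQ → E5 → X7 → R3 → E8 → L2: 4+19+26+23+27 = 99
HQ → E5 → E8 → L2 → X7 → R3: 4+16+27+28+26 = 101
HQ → E5 → E8 → L2 → R3 → X7: 4+16+27+18+26 = 91
… (106 more)
HQ → L2 → E5 → R3 → E8 → X7: 7+11+7+23+30 = 78  ← best
The minimum is 78.
One shortest path: HQ → L2 → E5 → R3 → E8 → X7.

78 m — the minimum one-way total.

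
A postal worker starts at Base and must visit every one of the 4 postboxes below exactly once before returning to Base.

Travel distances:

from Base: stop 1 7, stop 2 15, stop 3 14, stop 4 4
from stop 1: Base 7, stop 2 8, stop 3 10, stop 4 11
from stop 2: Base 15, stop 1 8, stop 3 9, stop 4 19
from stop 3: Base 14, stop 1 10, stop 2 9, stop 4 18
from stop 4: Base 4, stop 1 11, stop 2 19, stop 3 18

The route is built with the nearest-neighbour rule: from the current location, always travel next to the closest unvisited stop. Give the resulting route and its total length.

Nearest-neighbour total = 46; route Base → stop 4 → stop 1 → stop 2 → stop 3 → Base.

From Base: distances to unvisited — stop 4=4, stop 1=7, stop 3=14, stop 2=15. Nearest is stop 4 (4).
From stop 4: distances to unvisited — stop 1=11, stop 3=18, stop 2=19. Nearest is stop 1 (11).
From stop 1: distances to unvisited — stop 2=8, stop 3=10. Nearest is stop 2 (8).
From stop 2: distances to unvisited — stop 3=9. Nearest is stop 3 (9).
Return stop 3→Base: 14.
Total = 4 + 11 + 8 + 9 + 14 = 46.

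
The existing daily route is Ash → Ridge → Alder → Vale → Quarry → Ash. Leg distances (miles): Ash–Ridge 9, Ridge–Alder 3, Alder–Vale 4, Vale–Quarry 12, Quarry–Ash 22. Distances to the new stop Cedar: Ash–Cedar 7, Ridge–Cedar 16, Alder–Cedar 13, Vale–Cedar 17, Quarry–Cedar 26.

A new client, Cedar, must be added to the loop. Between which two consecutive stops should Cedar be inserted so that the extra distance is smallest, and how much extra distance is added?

Insertion cost between consecutive stops i–j is d(i,Cedar) + d(Cedar,j) − d(i,j):
  between Ash and Ridge: 7 + 16 − 9 = 14
  between Ridge and Alder: 16 + 13 − 3 = 26
  between Alder and Vale: 13 + 17 − 4 = 26
  between Vale and Quarry: 17 + 26 − 12 = 31
  between Quarry and Ash: 26 + 7 − 22 = 11
Cheapest insertion is between Quarry and Ash, adding 11.
New total = 50 + 11 = 61.

Minimum extra distance: 11 miles, inserting Cedar between Quarry and Ash.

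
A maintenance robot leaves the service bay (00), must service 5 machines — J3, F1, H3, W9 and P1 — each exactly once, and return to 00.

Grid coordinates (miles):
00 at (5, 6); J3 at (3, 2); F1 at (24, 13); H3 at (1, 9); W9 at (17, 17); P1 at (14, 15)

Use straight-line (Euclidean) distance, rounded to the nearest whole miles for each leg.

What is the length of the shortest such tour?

There are 60 distinct closed tours to check (reversals are equivalent).
00→J3→F1→H3→W9→P1→00: 4+24+23+18+4+13 = 86
00→J3→F1→H3→P1→W9→00: 4+24+23+14+4+16 = 85
00→J3→F1→W9→H3→P1→00: 4+24+8+18+14+13 = 81
00→J3→F1→W9→P1→H3→00: 4+24+8+4+14+5 = 59
00→J3→F1→P1→H3→W9→00: 4+24+10+14+18+16 = 86
00→J3→F1→P1→W9→H3→00: 4+24+10+4+18+5 = 65
00→J3→H3→F1→W9→P1→00: 4+7+23+8+4+13 = 59
00→J3→H3→F1→P1→W9→00: 4+7+23+10+4+16 = 64
00→J3→H3→W9→F1→P1→00: 4+7+18+8+10+13 = 60
00→J3→H3→W9→P1→F1→00: 4+7+18+4+10+20 = 63
00→J3→H3→P1→F1→W9→00: 4+7+14+10+8+16 = 59
00→J3→H3→P1→W9→F1→00: 4+7+14+4+8+20 = 57
00→J3→W9→F1→H3→P1→00: 4+21+8+23+14+13 = 83
00→J3→W9→F1→P1→H3→00: 4+21+8+10+14+5 = 62
… (46 more)
The minimum is 57.
One optimal route: 00 → J3 → H3 → P1 → W9 → F1 → 00 (or its reverse).

57 miles — the shortest possible round trip.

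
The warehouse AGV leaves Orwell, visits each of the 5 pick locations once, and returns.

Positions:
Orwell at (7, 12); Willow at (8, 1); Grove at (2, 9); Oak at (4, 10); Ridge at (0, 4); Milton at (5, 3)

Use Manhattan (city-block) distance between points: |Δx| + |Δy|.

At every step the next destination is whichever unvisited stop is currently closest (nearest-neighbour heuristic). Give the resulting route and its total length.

Total distance 38 via the nearest-neighbour route Orwell → Oak → Grove → Ridge → Milton → Willow → Orwell.

At Orwell the remaining stops are Oak 5, Grove 8, Milton 11, Willow 12, Ridge 15; go to Oak.
At Oak the remaining stops are Grove 3, Milton 8, Ridge 10, Willow 13; go to Grove.
At Grove the remaining stops are Ridge 7, Milton 9, Willow 14; go to Ridge.
At Ridge the remaining stops are Milton 6, Willow 11; go to Milton.
At Milton the remaining stops are Willow 5; go to Willow.
Return Willow→Orwell: 12.
Total = 5 + 3 + 7 + 6 + 5 + 12 = 38.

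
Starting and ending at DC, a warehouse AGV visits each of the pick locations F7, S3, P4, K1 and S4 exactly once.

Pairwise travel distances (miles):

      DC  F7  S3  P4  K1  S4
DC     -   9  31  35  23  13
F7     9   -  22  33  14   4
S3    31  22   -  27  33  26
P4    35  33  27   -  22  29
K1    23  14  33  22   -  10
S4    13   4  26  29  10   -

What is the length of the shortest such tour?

DC→F7→S3→P4→K1→S4→DC: 9+22+27+22+10+13 = 103
DC→F7→S3→P4→S4→K1→DC: 9+22+27+29+10+23 = 120
DC→F7→S3→K1→P4→S4→DC: 9+22+33+22+29+13 = 128
DC→F7→S3→K1→S4→P4→DC: 9+22+33+10+29+35 = 138
DC→F7→S3→S4→P4→K1→DC: 9+22+26+29+22+23 = 131
DC→F7→S3→S4→K1→P4→DC: 9+22+26+10+22+35 = 124
DC→F7→P4→S3→K1→S4→DC: 9+33+27+33+10+13 = 125
DC→F7→P4→S3→S4→K1→DC: 9+33+27+26+10+23 = 128
DC→F7→P4→K1→S3→S4→DC: 9+33+22+33+26+13 = 136
DC→F7→P4→K1→S4→S3→DC: 9+33+22+10+26+31 = 131
DC→F7→P4→S4→S3→K1→DC: 9+33+29+26+33+23 = 153
DC→F7→P4→S4→K1→S3→DC: 9+33+29+10+33+31 = 145
DC→F7→K1→S3→P4→S4→DC: 9+14+33+27+29+13 = 125
DC→F7→K1→S3→S4→P4→DC: 9+14+33+26+29+35 = 146
… (46 more)
The minimum is 103.
One optimal route: DC → F7 → S3 → P4 → K1 → S4 → DC (or its reverse).

103 miles — the shortest possible round trip.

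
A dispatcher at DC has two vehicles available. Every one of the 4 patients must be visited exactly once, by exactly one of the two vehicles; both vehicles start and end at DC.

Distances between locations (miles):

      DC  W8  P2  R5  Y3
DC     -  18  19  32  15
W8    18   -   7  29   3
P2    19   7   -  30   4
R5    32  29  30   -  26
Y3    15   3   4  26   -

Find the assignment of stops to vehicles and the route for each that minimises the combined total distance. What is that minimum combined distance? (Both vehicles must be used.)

Try each way of splitting the stops between the two vehicles (each non-empty) and, for each split, find the best tour for each vehicle:
  {W8} + {P2, R5, Y3}: 36 + 81 = 117
  {P2} + {W8, R5, Y3}: 38 + 79 = 117
  {W8, P2} + {R5, Y3}: 44 + 73 = 117
  {R5} + {W8, P2, Y3}: 64 + 44 = 108
  {W8, R5} + {P2, Y3}: 79 + 38 = 117
  {P2, R5} + {W8, Y3}: 81 + 36 = 117
  … (7 splits in total)
Best: vehicle 1 DC → R5 → DC = 64; vehicle 2 DC → W8 → P2 → Y3 → DC = 44; combined 108.

108 miles — the smallest possible combined total.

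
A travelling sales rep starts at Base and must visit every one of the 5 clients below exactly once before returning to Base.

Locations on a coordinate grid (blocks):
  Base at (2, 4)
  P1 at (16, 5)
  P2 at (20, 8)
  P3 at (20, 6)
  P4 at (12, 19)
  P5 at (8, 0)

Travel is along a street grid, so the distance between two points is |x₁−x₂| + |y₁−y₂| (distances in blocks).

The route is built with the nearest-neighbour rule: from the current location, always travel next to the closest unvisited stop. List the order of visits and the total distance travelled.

74 blocks along Base → P5 → P1 → P3 → P2 → P4 → Base.

Base → [P5:10 / P1:15 / P3:20 / P2:22 / P4:25] → P5 (10)
P5 → [P1:13 / P3:18 / P2:20 / P4:23] → P1 (13)
P1 → [P3:5 / P2:7 / P4:18] → P3 (5)
P3 → [P2:2 / P4:21] → P2 (2)
P2 → [P4:19] → P4 (19)
Return P4→Base: 25.
Total = 10 + 13 + 5 + 2 + 19 + 25 = 74.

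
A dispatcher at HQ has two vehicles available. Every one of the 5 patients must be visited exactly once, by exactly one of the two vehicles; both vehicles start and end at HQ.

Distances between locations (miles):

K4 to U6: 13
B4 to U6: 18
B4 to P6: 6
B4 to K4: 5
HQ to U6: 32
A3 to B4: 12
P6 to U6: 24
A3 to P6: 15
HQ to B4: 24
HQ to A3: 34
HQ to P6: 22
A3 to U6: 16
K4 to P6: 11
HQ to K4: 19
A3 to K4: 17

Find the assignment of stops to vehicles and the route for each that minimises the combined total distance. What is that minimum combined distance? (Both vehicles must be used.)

Minimum combined distance: 126 miles.

Check every non-empty split of the stops between the two vehicles; for each half take its own optimal tour:
  {A3} + {B4, K4, P6, U6}: 68 + 78 = 146
  {B4} + {A3, K4, P6, U6}: 48 + 85 = 133
  {A3, B4} + {K4, P6, U6}: 70 + 78 = 148
  {K4} + {A3, B4, P6, U6}: 38 + 88 = 126
  {A3, K4} + {B4, P6, U6}: 70 + 78 = 148
  {B4, K4} + {A3, P6, U6}: 48 + 85 = 133
  … (15 splits in total)
Best: vehicle 1 HQ → K4 → HQ = 38; vehicle 2 HQ → P6 → B4 → A3 → U6 → HQ = 88; combined 126.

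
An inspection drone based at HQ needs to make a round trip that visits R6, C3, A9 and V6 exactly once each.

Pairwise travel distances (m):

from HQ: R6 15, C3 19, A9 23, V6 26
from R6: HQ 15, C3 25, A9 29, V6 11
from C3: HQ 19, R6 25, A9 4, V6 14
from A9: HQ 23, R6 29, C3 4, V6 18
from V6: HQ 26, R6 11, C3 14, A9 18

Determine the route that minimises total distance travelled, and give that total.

There are 12 distinct closed tours to check (reversals are equivalent).
HQ-R6-C3-A9-V6-HQ: 15+25+4+18+26 = 88
HQ-R6-C3-V6-A9-HQ: 15+25+14+18+23 = 95
HQ-R6-A9-C3-V6-HQ: 15+29+4+14+26 = 88
HQ-R6-A9-V6-C3-HQ: 15+29+18+14+19 = 95
HQ-R6-V6-C3-A9-HQ: 15+11+14+4+23 = 67
HQ-R6-V6-A9-C3-HQ: 15+11+18+4+19 = 67
HQ-C3-R6-A9-V6-HQ: 19+25+29+18+26 = 117
HQ-C3-R6-V6-A9-HQ: 19+25+11+18+23 = 96
HQ-C3-A9-R6-V6-HQ: 19+4+29+11+26 = 89
HQ-C3-V6-R6-A9-HQ: 19+14+11+29+23 = 96
HQ-A9-R6-C3-V6-HQ: 23+29+25+14+26 = 117
HQ-A9-C3-R6-V6-HQ: 23+4+25+11+26 = 89
The minimum is 67.
One optimal route: HQ → R6 → V6 → C3 → A9 → HQ (or its reverse).

Minimum total distance: 67 m.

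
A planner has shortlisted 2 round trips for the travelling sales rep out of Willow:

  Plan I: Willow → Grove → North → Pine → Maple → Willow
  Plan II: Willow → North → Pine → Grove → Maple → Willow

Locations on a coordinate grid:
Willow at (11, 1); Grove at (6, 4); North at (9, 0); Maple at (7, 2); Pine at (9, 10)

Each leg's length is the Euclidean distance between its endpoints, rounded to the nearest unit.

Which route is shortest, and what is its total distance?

25 — Plan II is the shortest.

Plan I: 6 + 5 + 10 + 8 + 4 = 33
Plan II: 2 + 10 + 7 + 2 + 4 = 25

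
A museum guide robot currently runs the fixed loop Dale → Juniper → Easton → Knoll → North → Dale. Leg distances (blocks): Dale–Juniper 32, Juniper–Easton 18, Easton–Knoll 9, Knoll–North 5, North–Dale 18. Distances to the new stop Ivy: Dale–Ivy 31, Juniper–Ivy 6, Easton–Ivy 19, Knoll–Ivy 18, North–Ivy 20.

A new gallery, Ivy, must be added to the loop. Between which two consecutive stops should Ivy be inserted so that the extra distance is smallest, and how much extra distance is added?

Insertion cost between consecutive stops i–j is d(i,Ivy) + d(Ivy,j) − d(i,j):
  between Dale and Juniper: 31 + 6 − 32 = 5
  between Juniper and Easton: 6 + 19 − 18 = 7
  between Easton and Knoll: 19 + 18 − 9 = 28
  between Knoll and North: 18 + 20 − 5 = 33
  between North and Dale: 20 + 31 − 18 = 33
Cheapest insertion is between Dale and Juniper, adding 5.
New total = 82 + 5 = 87.

+5 blocks — insert Ivy between Dale and Juniper.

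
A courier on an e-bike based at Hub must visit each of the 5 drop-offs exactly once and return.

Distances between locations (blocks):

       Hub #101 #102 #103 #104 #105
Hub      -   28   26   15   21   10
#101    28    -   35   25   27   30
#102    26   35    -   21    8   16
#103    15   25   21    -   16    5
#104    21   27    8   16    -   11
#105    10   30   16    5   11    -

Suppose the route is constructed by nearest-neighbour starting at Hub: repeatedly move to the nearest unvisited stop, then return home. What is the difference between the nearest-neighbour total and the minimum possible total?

From Hub: #105=10, #103=15, #104=21, #102=26, #101=28 → choose #105 (10).
From #105: #103=5, #104=11, #102=16, #101=30 → choose #103 (5).
From #103: #104=16, #102=21, #101=25 → choose #104 (16).
From #104: #102=8, #101=27 → choose #102 (8).
From #102: #101=35 → choose #101 (35).
NN route Hub → #105 → #103 → #104 → #102 → #101 → Hub costs 102.
Optimal: Hub → #101 → #104 → #102 → #103 → #105 → Hub costs 99 (by enumerating all 60 distinct tours).
Excess = 102 − 99 = 3.

3 blocks longer than the optimal tour.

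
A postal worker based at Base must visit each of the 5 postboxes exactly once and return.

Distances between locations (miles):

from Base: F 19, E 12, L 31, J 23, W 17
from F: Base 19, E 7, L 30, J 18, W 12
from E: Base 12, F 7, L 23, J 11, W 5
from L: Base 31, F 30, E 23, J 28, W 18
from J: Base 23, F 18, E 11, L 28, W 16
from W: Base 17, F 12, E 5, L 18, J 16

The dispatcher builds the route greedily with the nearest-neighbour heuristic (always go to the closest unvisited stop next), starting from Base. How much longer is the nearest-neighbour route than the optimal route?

The nearest-neighbour route is 6 miles longer than optimal.

From Base: E=12, W=17, F=19, J=23, L=31 → choose E (12).
From E: W=5, F=7, J=11, L=23 → choose W (5).
From W: F=12, J=16, L=18 → choose F (12).
From F: J=18, L=30 → choose J (18).
From J: L=28 → choose L (28).
NN route Base → E → W → F → J → L → Base costs 106.
Optimal: Base → F → E → J → L → W → Base costs 100 (by enumerating all 60 distinct tours).
Excess = 106 − 100 = 6.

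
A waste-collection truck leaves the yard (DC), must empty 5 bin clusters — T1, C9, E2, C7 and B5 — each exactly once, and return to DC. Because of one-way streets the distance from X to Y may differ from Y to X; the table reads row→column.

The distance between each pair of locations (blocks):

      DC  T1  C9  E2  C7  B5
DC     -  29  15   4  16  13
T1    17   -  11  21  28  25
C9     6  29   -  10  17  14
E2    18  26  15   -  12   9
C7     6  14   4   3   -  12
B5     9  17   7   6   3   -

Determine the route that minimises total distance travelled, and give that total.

DC-T1-C9-E2-C7-B5-DC: 29+11+10+12+12+9 = 83
DC-T1-C9-E2-B5-C7-DC: 29+11+10+9+3+6 = 68
DC-T1-C9-C7-E2-B5-DC: 29+11+17+3+9+9 = 78
DC-T1-C9-C7-B5-E2-DC: 29+11+17+12+6+18 = 93
DC-T1-C9-B5-E2-C7-DC: 29+11+14+6+12+6 = 78
DC-T1-C9-B5-C7-E2-DC: 29+11+14+3+3+18 = 78
DC-T1-E2-C9-C7-B5-DC: 29+21+15+17+12+9 = 103
DC-T1-E2-C9-B5-C7-DC: 29+21+15+14+3+6 = 88
DC-T1-E2-C7-C9-B5-DC: 29+21+12+4+14+9 = 89
DC-T1-E2-C7-B5-C9-DC: 29+21+12+12+7+6 = 87
DC-T1-E2-B5-C9-C7-DC: 29+21+9+7+17+6 = 89
DC-T1-E2-B5-C7-C9-DC: 29+21+9+3+4+6 = 72
DC-T1-C7-C9-E2-B5-DC: 29+28+4+10+9+9 = 89
DC-T1-C7-C9-B5-E2-DC: 29+28+4+14+6+18 = 99
… (106 more)
DC-E2-B5-C7-T1-C9-DC: 4+9+3+14+11+6 = 47  ← best
The minimum is 47.
One optimal route: DC → E2 → B5 → C7 → T1 → C9 → DC.

Minimum total distance: 47 blocks.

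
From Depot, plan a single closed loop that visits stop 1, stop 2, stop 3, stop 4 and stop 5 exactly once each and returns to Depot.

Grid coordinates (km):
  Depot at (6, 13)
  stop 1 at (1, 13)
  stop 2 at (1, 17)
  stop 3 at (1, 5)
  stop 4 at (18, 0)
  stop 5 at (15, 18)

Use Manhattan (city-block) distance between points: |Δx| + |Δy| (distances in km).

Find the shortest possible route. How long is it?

Depot-stop 1-stop 2-stop 3-stop 4-stop 5-Depot: 5+4+12+22+21+14 = 78
Depot-stop 1-stop 2-stop 3-stop 5-stop 4-Depot: 5+4+12+27+21+25 = 94
Depot-stop 1-stop 2-stop 4-stop 3-stop 5-Depot: 5+4+34+22+27+14 = 106
Depot-stop 1-stop 2-stop 4-stop 5-stop 3-Depot: 5+4+34+21+27+13 = 104
Depot-stop 1-stop 2-stop 5-stop 3-stop 4-Depot: 5+4+15+27+22+25 = 98
Depot-stop 1-stop 2-stop 5-stop 4-stop 3-Depot: 5+4+15+21+22+13 = 80
Depot-stop 1-stop 3-stop 2-stop 4-stop 5-Depot: 5+8+12+34+21+14 = 94
Depot-stop 1-stop 3-stop 2-stop 5-stop 4-Depot: 5+8+12+15+21+25 = 86
Depot-stop 1-stop 3-stop 4-stop 2-stop 5-Depot: 5+8+22+34+15+14 = 98
Depot-stop 1-stop 3-stop 4-stop 5-stop 2-Depot: 5+8+22+21+15+9 = 80
Depot-stop 1-stop 3-stop 5-stop 2-stop 4-Depot: 5+8+27+15+34+25 = 114
Depot-stop 1-stop 3-stop 5-stop 4-stop 2-Depot: 5+8+27+21+34+9 = 104
Depot-stop 1-stop 4-stop 2-stop 3-stop 5-Depot: 5+30+34+12+27+14 = 122
Depot-stop 1-stop 4-stop 2-stop 5-stop 3-Depot: 5+30+34+15+27+13 = 124
… (46 more)
The minimum is 78.
One optimal route: Depot → stop 1 → stop 2 → stop 3 → stop 4 → stop 5 → Depot (or its reverse).

Minimum total distance: 78 km.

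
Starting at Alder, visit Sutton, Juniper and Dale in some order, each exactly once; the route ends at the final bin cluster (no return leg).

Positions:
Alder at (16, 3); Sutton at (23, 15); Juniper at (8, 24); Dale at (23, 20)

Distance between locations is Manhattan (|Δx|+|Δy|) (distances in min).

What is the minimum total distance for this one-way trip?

There are 3! = 6 possible orderings.
Alder→Sutton→Juniper→Dale: 19+24+19 = 62
Alder→Sutton→Dale→Juniper: 19+5+19 = 43
Alder→Juniper→Sutton→Dale: 29+24+5 = 58
Alder→Juniper→Dale→Sutton: 29+19+5 = 53
Alder→Dale→Sutton→Juniper: 24+5+24 = 53
Alder→Dale→Juniper→Sutton: 24+19+24 = 67
The minimum is 43.
One shortest path: Alder → Sutton → Dale → Juniper.

43 min — the minimum one-way total.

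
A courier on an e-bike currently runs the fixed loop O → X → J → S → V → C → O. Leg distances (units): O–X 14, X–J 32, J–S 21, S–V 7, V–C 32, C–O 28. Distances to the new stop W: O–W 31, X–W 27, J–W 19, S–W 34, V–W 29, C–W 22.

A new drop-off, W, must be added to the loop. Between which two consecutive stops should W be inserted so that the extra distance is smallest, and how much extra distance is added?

+14 — insert W between X and J.

Insertion cost between consecutive stops i–j is d(i,W) + d(W,j) − d(i,j):
  between O and X: 31 + 27 − 14 = 44
  between X and J: 27 + 19 − 32 = 14
  between J and S: 19 + 34 − 21 = 32
  between S and V: 34 + 29 − 7 = 56
  between V and C: 29 + 22 − 32 = 19
  between C and O: 22 + 31 − 28 = 25
Cheapest insertion is between X and J, adding 14.
New total = 134 + 14 = 148.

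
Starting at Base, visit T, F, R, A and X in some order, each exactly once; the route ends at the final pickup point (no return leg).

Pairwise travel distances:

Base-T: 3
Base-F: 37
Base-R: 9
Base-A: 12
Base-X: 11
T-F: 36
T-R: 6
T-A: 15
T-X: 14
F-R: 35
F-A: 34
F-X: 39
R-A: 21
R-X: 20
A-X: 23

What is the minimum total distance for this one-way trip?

There are 5! = 120 possible orderings.
Base → T → F → R → A → X: 3+36+35+21+23 = 118
Base → T → F → R → X → A: 3+36+35+20+23 = 117
Base → T → F → A → R → X: 3+36+34+21+20 = 114
Base → T → F → A → X → R: 3+36+34+23+20 = 116
Base → T → F → X → R → A: 3+36+39+20+21 = 119
Base → T → F → X → A → R: 3+36+39+23+21 = 122
Base → T → R → F → A → X: 3+6+35+34+23 = 101
Base → T → R → F → X → A: 3+6+35+39+23 = 106
Base → T → R → A → F → X: 3+6+21+34+39 = 103
Base → T → R → A → X → F: 3+6+21+23+39 = 92
Base → T → R → X → F → A: 3+6+20+39+34 = 102
Base → T → R → X → A → F: 3+6+20+23+34 = 86
Base → T → A → F → R → X: 3+15+34+35+20 = 107
Base → T → A → F → X → R: 3+15+34+39+20 = 111
… (106 more)
The minimum is 86.
One shortest path: Base → T → R → X → A → F.

86 — the minimum one-way total.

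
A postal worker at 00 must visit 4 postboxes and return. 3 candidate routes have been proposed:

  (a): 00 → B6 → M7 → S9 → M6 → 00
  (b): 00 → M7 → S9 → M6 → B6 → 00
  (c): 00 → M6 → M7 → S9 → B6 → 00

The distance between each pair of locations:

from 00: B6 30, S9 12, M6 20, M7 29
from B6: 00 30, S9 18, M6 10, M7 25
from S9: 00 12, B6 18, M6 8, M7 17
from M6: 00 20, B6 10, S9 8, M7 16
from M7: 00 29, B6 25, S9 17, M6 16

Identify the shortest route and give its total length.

(a): 30 + 25 + 17 + 8 + 20 = 100
(b): 29 + 17 + 8 + 10 + 30 = 94
(c): 20 + 16 + 17 + 18 + 30 = 101

Shortest is (b), total 94.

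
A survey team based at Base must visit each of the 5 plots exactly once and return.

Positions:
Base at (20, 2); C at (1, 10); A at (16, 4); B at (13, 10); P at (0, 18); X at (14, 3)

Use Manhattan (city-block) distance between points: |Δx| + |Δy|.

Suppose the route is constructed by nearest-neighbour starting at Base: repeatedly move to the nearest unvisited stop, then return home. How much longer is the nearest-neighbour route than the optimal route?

Base: A=6, X=7, B=15, C=27, P=36 ⇒ A
A: X=3, B=9, C=21, P=30 ⇒ X
X: B=8, C=20, P=29 ⇒ B
B: C=12, P=21 ⇒ C
C: P=9 ⇒ P
NN route Base → A → X → B → C → P → Base costs 74.
Optimal: Base → A → C → P → B → X → Base costs 72 (by enumerating all 60 distinct tours).
Excess = 74 − 72 = 2.

2 longer than the optimal tour.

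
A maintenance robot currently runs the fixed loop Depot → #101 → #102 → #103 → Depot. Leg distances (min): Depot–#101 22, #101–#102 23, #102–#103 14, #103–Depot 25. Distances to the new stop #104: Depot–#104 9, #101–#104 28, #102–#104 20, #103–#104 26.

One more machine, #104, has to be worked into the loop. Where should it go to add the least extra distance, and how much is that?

Insertion cost between consecutive stops i–j is d(i,#104) + d(#104,j) − d(i,j):
  between Depot and #101: 9 + 28 − 22 = 15
  between #101 and #102: 28 + 20 − 23 = 25
  between #102 and #103: 20 + 26 − 14 = 32
  between #103 and Depot: 26 + 9 − 25 = 10
Cheapest insertion is between #103 and Depot, adding 10.
New total = 84 + 10 = 94.

Adding 10 min by placing #104 on the #103–Depot leg.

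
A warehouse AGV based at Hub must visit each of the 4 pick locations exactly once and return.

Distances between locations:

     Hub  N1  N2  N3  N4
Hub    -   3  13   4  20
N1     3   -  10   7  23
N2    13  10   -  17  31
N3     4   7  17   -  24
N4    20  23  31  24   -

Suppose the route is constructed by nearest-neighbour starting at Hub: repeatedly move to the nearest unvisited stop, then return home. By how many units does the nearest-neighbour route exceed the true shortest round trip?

Hub: N1=3, N3=4, N2=13, N4=20 ⇒ N1
N1: N3=7, N2=10, N4=23 ⇒ N3
N3: N2=17, N4=24 ⇒ N2
N2: N4=31 ⇒ N4
NN route Hub → N1 → N3 → N2 → N4 → Hub costs 78.
Optimal: Hub → N1 → N2 → N4 → N3 → Hub costs 72 (by enumerating all 12 distinct tours).
Excess = 78 − 72 = 6.

The nearest-neighbour route is 6 longer than optimal.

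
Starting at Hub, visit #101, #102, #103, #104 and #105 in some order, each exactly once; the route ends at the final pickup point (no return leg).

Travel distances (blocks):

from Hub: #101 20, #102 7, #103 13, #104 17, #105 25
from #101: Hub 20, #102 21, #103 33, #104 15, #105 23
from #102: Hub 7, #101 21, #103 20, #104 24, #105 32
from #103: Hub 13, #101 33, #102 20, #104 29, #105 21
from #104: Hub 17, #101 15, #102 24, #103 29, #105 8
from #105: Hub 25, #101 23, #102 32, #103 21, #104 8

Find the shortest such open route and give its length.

There are 5! = 120 possible orderings.
Hub→#101→#102→#103→#104→#105: 20+21+20+29+8 = 98
Hub→#101→#102→#103→#105→#104: 20+21+20+21+8 = 90
Hub→#101→#102→#104→#103→#105: 20+21+24+29+21 = 115
Hub→#101→#102→#104→#105→#103: 20+21+24+8+21 = 94
Hub→#101→#102→#105→#103→#104: 20+21+32+21+29 = 123
Hub→#101→#102→#105→#104→#103: 20+21+32+8+29 = 110
Hub→#101→#103→#102→#104→#105: 20+33+20+24+8 = 105
Hub→#101→#103→#102→#105→#104: 20+33+20+32+8 = 113
Hub→#101→#103→#104→#102→#105: 20+33+29+24+32 = 138
Hub→#101→#103→#104→#105→#102: 20+33+29+8+32 = 122
Hub→#101→#103→#105→#102→#104: 20+33+21+32+24 = 130
Hub→#101→#103→#105→#104→#102: 20+33+21+8+24 = 106
Hub→#101→#104→#102→#103→#105: 20+15+24+20+21 = 100
Hub→#101→#104→#102→#105→#103: 20+15+24+32+21 = 112
… (106 more)
Hub→#102→#103→#105→#104→#101: 7+20+21+8+15 = 71  ← best
The minimum is 71.
One shortest path: Hub → #102 → #103 → #105 → #104 → #101.

71 blocks — the minimum one-way total.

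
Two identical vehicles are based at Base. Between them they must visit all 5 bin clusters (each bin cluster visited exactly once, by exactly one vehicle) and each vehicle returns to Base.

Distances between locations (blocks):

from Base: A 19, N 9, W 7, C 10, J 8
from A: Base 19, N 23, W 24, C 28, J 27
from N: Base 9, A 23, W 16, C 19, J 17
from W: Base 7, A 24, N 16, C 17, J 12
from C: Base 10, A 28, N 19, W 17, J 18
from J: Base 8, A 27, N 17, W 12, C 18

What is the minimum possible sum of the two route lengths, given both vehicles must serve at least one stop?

96 blocks — the smallest possible combined total.

Try each way of splitting the stops between the two vehicles (each non-empty) and, for each split, find the best tour for each vehicle:
  {A} + {N, W, C, J}: 38 + 65 = 103
  {N} + {A, W, C, J}: 18 + 82 = 100
  {A, N} + {W, C, J}: 51 + 47 = 98
  {W} + {A, N, C, J}: 14 + 86 = 100
  {A, W} + {N, C, J}: 50 + 54 = 104
  {N, W} + {A, C, J}: 32 + 73 = 105
  … (15 splits in total)
  {C} + {A, N, W, J}: 20 + 76 = 96  ← best
Best: vehicle 1 Base → C → Base = 20; vehicle 2 Base → N → A → W → J → Base = 76; combined 96.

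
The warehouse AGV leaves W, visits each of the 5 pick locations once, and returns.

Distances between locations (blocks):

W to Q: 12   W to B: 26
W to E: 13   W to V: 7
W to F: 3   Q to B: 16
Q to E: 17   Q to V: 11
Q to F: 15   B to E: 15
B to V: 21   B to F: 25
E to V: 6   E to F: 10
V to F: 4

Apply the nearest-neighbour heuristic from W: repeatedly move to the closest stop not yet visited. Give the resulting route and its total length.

56 blocks along W → F → V → E → B → Q → W.

From W: distances to unvisited — F=3, V=7, Q=12, E=13, B=26. Nearest is F (3).
From F: distances to unvisited — V=4, E=10, Q=15, B=25. Nearest is V (4).
From V: distances to unvisited — E=6, Q=11, B=21. Nearest is E (6).
From E: distances to unvisited — B=15, Q=17. Nearest is B (15).
From B: distances to unvisited — Q=16. Nearest is Q (16).
Return Q→W: 12.
Total = 3 + 4 + 6 + 15 + 16 + 12 = 56.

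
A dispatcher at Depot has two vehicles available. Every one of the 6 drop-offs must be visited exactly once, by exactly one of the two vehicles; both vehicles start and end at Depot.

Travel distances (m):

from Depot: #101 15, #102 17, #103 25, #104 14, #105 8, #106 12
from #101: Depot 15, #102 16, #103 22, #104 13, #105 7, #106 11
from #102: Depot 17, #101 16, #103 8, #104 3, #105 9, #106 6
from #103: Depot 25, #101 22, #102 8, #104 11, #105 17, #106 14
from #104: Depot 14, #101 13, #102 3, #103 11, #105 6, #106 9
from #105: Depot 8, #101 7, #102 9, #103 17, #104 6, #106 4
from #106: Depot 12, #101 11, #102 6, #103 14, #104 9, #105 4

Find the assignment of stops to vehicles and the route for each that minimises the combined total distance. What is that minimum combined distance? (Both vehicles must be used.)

81 m — the smallest possible combined total.

Check every non-empty split of the stops between the two vehicles; for each half take its own optimal tour:
  {#101} + {#102, #103, #104, #105, #106}: 30 + 51 = 81
  {#102} + {#101, #103, #104, #105, #106}: 34 + 65 = 99
  {#101, #102} + {#103, #104, #105, #106}: 48 + 51 = 99
  {#103} + {#101, #102, #104, #105, #106}: 50 + 49 = 99
  {#101, #103} + {#102, #104, #105, #106}: 62 + 35 = 97
  {#102, #103} + {#101, #104, #105, #106}: 50 + 49 = 99
  … (31 splits in total)
Best: vehicle 1 Depot → #101 → Depot = 30; vehicle 2 Depot → #104 → #102 → #103 → #106 → #105 → Depot = 51; combined 81.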